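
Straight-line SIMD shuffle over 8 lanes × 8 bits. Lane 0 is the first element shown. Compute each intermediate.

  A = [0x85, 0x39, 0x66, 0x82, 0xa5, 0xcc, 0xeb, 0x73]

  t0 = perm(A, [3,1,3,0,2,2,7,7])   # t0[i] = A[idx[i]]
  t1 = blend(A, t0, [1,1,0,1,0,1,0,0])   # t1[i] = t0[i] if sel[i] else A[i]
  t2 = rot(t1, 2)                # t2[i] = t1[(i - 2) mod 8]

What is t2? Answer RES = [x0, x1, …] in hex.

  t0: 82 39 82 85 66 66 73 73
  t1: 82 39 66 85 a5 66 eb 73
  t2: eb 73 82 39 66 85 a5 66

RES = [0xeb, 0x73, 0x82, 0x39, 0x66, 0x85, 0xa5, 0x66]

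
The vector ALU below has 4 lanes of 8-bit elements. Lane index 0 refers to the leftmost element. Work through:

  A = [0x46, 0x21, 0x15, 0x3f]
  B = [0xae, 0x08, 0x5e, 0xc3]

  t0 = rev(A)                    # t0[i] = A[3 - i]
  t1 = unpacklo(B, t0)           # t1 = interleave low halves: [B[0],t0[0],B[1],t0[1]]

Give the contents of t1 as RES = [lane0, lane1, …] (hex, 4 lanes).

→ t0 |3f|15|21|46|
→ t1 |ae|3f|08|15|

RES = [0xae, 0x3f, 0x08, 0x15]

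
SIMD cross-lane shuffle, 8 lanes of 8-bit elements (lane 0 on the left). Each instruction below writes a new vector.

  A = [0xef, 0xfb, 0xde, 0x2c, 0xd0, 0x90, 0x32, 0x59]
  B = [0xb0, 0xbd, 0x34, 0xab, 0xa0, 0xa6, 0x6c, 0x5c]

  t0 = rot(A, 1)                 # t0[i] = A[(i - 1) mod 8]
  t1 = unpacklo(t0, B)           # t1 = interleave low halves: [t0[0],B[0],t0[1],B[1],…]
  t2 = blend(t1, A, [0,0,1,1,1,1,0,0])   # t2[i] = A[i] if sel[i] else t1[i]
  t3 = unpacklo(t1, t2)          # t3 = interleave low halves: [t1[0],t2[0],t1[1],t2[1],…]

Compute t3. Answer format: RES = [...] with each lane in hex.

RES = [ 0x59  0x59  0xb0  0xb0  0xef  0xde  0xbd  0x2c ]

  t0: 59 ef fb de 2c d0 90 32
  t1: 59 b0 ef bd fb 34 de ab
  t2: 59 b0 de 2c d0 90 de ab
  t3: 59 59 b0 b0 ef de bd 2c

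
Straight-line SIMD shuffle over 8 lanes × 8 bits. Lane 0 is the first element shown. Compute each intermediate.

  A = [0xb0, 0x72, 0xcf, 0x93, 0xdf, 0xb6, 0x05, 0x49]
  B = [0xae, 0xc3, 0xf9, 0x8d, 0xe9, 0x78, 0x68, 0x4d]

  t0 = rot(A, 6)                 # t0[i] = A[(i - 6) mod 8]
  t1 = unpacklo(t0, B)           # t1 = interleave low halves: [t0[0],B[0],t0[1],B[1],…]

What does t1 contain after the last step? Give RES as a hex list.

  t0: cf 93 df b6 05 49 b0 72
  t1: cf ae 93 c3 df f9 b6 8d

RES = [ 0xcf  0xae  0x93  0xc3  0xdf  0xf9  0xb6  0x8d ]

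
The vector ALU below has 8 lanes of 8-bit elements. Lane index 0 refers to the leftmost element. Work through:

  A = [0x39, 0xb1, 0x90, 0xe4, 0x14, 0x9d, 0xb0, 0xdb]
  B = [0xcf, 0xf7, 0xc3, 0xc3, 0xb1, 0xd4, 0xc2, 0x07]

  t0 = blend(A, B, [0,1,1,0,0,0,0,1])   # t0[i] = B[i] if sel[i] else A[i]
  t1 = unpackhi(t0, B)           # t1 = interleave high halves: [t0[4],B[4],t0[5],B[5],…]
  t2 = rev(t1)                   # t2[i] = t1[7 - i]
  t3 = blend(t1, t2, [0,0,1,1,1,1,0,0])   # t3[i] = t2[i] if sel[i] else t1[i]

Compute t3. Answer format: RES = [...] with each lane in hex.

  t0: 39 f7 c3 e4 14 9d b0 07
  t1: 14 b1 9d d4 b0 c2 07 07
  t2: 07 07 c2 b0 d4 9d b1 14
  t3: 14 b1 c2 b0 d4 9d 07 07

RES = [ 0x14  0xb1  0xc2  0xb0  0xd4  0x9d  0x07  0x07 ]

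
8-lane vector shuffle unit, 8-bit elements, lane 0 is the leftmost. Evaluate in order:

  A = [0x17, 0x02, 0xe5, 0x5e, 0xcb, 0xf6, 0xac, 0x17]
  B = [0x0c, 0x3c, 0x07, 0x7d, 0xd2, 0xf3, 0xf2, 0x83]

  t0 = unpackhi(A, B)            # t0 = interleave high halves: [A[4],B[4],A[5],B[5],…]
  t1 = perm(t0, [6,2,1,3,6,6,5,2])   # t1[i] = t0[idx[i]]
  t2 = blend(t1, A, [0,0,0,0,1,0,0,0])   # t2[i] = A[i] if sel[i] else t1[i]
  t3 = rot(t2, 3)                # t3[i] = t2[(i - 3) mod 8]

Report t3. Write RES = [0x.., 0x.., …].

RES = [ 0x17  0xf2  0xf6  0x17  0xf6  0xd2  0xf3  0xcb ]

  t0: cb d2 f6 f3 ac f2 17 83
  t1: 17 f6 d2 f3 17 17 f2 f6
  t2: 17 f6 d2 f3 cb 17 f2 f6
  t3: 17 f2 f6 17 f6 d2 f3 cb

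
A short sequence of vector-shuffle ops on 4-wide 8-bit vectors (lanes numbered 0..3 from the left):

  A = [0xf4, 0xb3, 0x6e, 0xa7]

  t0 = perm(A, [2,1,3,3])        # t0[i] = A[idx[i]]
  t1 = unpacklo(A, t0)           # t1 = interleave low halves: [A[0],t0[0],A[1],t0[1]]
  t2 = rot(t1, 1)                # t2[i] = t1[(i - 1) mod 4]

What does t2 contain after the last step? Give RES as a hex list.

  t0: 6e b3 a7 a7
  t1: f4 6e b3 b3
  t2: b3 f4 6e b3

RES = [0xb3, 0xf4, 0x6e, 0xb3]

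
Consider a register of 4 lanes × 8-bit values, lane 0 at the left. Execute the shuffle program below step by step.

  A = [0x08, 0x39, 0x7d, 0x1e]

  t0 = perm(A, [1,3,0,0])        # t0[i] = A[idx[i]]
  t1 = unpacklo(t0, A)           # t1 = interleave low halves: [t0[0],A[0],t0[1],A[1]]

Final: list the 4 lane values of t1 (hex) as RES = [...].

→ t0 |39|1e|08|08|
→ t1 |39|08|1e|39|

RES = [ 0x39  0x08  0x1e  0x39 ]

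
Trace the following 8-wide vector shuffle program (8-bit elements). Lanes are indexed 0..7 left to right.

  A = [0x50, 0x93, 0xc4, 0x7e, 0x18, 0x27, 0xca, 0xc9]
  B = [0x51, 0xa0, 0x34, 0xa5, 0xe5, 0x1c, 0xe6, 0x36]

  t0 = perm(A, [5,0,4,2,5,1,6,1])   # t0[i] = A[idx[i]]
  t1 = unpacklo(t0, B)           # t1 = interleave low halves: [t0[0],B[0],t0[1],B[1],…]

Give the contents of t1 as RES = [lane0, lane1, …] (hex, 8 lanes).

RES = [ 0x27  0x51  0x50  0xa0  0x18  0x34  0xc4  0xa5 ]

  t0: 27 50 18 c4 27 93 ca 93
  t1: 27 51 50 a0 18 34 c4 a5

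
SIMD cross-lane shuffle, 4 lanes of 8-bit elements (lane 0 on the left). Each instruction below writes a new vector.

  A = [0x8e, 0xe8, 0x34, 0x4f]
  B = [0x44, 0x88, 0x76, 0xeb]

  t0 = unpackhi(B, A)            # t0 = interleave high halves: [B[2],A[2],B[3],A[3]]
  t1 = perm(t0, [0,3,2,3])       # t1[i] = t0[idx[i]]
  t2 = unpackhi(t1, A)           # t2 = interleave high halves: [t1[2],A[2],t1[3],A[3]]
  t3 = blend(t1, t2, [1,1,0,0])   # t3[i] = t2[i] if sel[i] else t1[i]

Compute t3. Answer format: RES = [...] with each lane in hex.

RES = [ 0xeb  0x34  0xeb  0x4f ]

  t0: 76 34 eb 4f
  t1: 76 4f eb 4f
  t2: eb 34 4f 4f
  t3: eb 34 eb 4f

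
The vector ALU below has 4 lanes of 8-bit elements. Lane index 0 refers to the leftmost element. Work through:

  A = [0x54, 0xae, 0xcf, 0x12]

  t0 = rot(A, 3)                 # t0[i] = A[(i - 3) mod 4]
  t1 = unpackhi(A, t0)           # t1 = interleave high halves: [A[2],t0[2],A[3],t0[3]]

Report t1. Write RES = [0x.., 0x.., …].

RES = [ 0xcf  0x12  0x12  0x54 ]

  t0: ae cf 12 54
  t1: cf 12 12 54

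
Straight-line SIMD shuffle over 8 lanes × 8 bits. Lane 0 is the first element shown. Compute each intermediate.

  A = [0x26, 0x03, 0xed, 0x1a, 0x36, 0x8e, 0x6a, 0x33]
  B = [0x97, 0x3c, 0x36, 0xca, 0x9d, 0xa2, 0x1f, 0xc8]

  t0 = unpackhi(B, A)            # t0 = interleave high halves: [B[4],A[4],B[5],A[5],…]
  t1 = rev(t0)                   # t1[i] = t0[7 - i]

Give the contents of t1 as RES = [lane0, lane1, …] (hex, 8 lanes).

→ t0 |9d|36|a2|8e|1f|6a|c8|33|
→ t1 |33|c8|6a|1f|8e|a2|36|9d|

RES = [ 0x33  0xc8  0x6a  0x1f  0x8e  0xa2  0x36  0x9d ]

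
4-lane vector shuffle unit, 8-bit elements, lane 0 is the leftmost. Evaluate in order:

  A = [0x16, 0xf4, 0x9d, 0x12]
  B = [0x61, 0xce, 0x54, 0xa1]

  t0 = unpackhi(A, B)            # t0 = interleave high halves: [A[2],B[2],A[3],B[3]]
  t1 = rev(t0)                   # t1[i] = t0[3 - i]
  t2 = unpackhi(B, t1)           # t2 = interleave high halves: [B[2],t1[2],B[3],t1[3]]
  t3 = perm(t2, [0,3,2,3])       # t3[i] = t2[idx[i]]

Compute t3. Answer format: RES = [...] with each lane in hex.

RES = [0x54, 0x9d, 0xa1, 0x9d]

→ t0 |9d|54|12|a1|
→ t1 |a1|12|54|9d|
→ t2 |54|54|a1|9d|
→ t3 |54|9d|a1|9d|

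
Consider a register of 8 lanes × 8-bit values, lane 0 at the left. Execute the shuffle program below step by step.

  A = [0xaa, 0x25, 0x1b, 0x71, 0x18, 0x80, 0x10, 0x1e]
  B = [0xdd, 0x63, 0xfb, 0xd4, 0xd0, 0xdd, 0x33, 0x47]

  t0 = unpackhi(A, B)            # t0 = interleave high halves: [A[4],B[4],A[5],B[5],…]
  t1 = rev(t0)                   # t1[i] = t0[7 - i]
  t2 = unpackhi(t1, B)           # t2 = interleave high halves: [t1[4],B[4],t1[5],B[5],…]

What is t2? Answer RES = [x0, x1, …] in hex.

RES = [ 0xdd  0xd0  0x80  0xdd  0xd0  0x33  0x18  0x47 ]

  t0: 18 d0 80 dd 10 33 1e 47
  t1: 47 1e 33 10 dd 80 d0 18
  t2: dd d0 80 dd d0 33 18 47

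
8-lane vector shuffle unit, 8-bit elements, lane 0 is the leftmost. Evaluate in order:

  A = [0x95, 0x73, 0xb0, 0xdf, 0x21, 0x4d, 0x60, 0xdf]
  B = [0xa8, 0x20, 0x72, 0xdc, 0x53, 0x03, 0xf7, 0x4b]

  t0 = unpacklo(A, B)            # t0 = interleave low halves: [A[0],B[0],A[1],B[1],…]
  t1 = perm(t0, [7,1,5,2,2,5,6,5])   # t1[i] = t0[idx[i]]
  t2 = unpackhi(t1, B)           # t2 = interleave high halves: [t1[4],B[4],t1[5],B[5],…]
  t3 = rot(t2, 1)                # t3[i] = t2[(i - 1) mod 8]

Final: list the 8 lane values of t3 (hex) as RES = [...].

t0 = [0x95, 0xa8, 0x73, 0x20, 0xb0, 0x72, 0xdf, 0xdc]
t1 = [0xdc, 0xa8, 0x72, 0x73, 0x73, 0x72, 0xdf, 0x72]
t2 = [0x73, 0x53, 0x72, 0x03, 0xdf, 0xf7, 0x72, 0x4b]
t3 = [0x4b, 0x73, 0x53, 0x72, 0x03, 0xdf, 0xf7, 0x72]

RES = [0x4b, 0x73, 0x53, 0x72, 0x03, 0xdf, 0xf7, 0x72]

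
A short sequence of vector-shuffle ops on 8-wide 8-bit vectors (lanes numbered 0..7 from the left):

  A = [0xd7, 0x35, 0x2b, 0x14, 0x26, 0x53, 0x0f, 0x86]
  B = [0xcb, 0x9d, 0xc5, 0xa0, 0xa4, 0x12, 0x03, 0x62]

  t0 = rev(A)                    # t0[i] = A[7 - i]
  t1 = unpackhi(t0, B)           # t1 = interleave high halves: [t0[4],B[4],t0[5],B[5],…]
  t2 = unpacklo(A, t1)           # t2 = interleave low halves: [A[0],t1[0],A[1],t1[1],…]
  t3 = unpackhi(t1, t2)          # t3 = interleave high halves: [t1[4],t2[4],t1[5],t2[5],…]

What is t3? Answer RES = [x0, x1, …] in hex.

RES = [ 0x35  0x2b  0x03  0x2b  0xd7  0x14  0x62  0x12 ]

  t0: 86 0f 53 26 14 2b 35 d7
  t1: 14 a4 2b 12 35 03 d7 62
  t2: d7 14 35 a4 2b 2b 14 12
  t3: 35 2b 03 2b d7 14 62 12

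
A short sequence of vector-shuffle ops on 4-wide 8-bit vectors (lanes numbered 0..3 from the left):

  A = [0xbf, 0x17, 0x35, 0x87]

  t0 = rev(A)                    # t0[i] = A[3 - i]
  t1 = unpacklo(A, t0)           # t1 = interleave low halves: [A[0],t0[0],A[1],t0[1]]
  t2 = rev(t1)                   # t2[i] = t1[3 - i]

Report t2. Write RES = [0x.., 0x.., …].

→ t0 |87|35|17|bf|
→ t1 |bf|87|17|35|
→ t2 |35|17|87|bf|

RES = [0x35, 0x17, 0x87, 0xbf]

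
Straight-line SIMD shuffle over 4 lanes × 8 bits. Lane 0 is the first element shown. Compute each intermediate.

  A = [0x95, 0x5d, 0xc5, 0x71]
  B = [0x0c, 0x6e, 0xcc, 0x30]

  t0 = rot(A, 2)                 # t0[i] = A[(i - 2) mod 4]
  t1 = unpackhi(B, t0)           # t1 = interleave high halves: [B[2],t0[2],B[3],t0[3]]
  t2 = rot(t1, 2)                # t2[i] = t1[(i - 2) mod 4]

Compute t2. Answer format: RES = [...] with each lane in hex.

RES = [ 0x30  0x5d  0xcc  0x95 ]

  t0: c5 71 95 5d
  t1: cc 95 30 5d
  t2: 30 5d cc 95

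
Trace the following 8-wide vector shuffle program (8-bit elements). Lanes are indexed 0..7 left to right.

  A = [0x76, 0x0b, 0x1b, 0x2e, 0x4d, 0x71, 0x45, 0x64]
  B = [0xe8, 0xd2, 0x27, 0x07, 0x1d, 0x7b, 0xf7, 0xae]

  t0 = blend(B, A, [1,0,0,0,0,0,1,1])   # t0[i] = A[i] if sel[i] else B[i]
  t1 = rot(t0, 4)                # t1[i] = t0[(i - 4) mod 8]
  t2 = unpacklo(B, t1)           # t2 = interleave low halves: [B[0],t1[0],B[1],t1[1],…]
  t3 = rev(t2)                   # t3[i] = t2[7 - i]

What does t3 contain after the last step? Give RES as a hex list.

t0 = [0x76, 0xd2, 0x27, 0x07, 0x1d, 0x7b, 0x45, 0x64]
t1 = [0x1d, 0x7b, 0x45, 0x64, 0x76, 0xd2, 0x27, 0x07]
t2 = [0xe8, 0x1d, 0xd2, 0x7b, 0x27, 0x45, 0x07, 0x64]
t3 = [0x64, 0x07, 0x45, 0x27, 0x7b, 0xd2, 0x1d, 0xe8]

RES = [0x64, 0x07, 0x45, 0x27, 0x7b, 0xd2, 0x1d, 0xe8]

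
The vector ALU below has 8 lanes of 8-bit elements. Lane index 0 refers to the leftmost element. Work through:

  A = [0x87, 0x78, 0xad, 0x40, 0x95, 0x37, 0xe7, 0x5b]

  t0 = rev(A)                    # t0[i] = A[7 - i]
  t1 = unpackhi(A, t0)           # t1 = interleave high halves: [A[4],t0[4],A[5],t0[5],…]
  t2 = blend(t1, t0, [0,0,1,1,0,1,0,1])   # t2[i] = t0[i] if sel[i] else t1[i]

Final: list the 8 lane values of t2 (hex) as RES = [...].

→ t0 |5b|e7|37|95|40|ad|78|87|
→ t1 |95|40|37|ad|e7|78|5b|87|
→ t2 |95|40|37|95|e7|ad|5b|87|

RES = [0x95, 0x40, 0x37, 0x95, 0xe7, 0xad, 0x5b, 0x87]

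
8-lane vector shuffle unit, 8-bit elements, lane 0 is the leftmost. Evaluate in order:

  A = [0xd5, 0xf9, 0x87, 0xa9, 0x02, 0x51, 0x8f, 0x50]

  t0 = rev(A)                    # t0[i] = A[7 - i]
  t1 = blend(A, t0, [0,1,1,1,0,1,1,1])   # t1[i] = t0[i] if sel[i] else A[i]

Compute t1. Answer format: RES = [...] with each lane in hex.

RES = [0xd5, 0x8f, 0x51, 0x02, 0x02, 0x87, 0xf9, 0xd5]

t0 = [0x50, 0x8f, 0x51, 0x02, 0xa9, 0x87, 0xf9, 0xd5]
t1 = [0xd5, 0x8f, 0x51, 0x02, 0x02, 0x87, 0xf9, 0xd5]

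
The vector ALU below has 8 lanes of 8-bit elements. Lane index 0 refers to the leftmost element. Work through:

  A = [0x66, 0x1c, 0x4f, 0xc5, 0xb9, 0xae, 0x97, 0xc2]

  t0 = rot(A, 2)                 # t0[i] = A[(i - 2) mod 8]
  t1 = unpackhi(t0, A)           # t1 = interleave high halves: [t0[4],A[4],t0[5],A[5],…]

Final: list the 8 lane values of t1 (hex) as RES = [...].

  t0: 97 c2 66 1c 4f c5 b9 ae
  t1: 4f b9 c5 ae b9 97 ae c2

RES = [0x4f, 0xb9, 0xc5, 0xae, 0xb9, 0x97, 0xae, 0xc2]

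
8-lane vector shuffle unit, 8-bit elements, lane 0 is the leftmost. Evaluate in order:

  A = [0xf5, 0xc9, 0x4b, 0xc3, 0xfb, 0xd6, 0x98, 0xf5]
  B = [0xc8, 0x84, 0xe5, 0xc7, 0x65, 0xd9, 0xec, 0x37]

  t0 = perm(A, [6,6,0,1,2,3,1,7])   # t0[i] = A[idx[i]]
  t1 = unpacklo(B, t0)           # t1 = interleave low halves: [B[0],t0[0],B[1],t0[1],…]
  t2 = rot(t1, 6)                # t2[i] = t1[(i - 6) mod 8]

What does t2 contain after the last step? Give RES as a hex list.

RES = [0x84, 0x98, 0xe5, 0xf5, 0xc7, 0xc9, 0xc8, 0x98]

→ t0 |98|98|f5|c9|4b|c3|c9|f5|
→ t1 |c8|98|84|98|e5|f5|c7|c9|
→ t2 |84|98|e5|f5|c7|c9|c8|98|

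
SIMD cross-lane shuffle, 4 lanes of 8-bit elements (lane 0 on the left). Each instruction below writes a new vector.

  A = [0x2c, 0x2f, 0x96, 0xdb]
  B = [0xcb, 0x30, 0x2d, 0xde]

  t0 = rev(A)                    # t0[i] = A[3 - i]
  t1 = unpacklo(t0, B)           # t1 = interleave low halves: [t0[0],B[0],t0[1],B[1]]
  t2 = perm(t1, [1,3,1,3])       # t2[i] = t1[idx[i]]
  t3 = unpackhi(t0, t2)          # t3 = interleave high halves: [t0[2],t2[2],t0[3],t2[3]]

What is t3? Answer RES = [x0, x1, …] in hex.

RES = [ 0x2f  0xcb  0x2c  0x30 ]

→ t0 |db|96|2f|2c|
→ t1 |db|cb|96|30|
→ t2 |cb|30|cb|30|
→ t3 |2f|cb|2c|30|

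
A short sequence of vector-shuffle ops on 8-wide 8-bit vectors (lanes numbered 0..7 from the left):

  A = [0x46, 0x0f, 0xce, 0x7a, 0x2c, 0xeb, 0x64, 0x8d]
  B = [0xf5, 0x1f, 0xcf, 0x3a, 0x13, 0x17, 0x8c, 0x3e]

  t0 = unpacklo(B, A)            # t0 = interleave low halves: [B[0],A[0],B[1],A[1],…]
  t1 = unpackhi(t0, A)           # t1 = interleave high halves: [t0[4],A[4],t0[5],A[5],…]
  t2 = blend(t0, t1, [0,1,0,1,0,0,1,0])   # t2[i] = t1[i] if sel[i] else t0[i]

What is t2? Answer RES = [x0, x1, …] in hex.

RES = [ 0xf5  0x2c  0x1f  0xeb  0xcf  0xce  0x7a  0x7a ]

t0 = [0xf5, 0x46, 0x1f, 0x0f, 0xcf, 0xce, 0x3a, 0x7a]
t1 = [0xcf, 0x2c, 0xce, 0xeb, 0x3a, 0x64, 0x7a, 0x8d]
t2 = [0xf5, 0x2c, 0x1f, 0xeb, 0xcf, 0xce, 0x7a, 0x7a]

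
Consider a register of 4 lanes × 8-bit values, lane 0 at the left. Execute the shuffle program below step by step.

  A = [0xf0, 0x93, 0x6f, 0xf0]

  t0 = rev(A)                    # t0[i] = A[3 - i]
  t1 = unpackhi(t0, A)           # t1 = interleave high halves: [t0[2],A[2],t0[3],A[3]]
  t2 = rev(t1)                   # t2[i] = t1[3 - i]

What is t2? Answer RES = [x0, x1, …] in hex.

RES = [0xf0, 0xf0, 0x6f, 0x93]

→ t0 |f0|6f|93|f0|
→ t1 |93|6f|f0|f0|
→ t2 |f0|f0|6f|93|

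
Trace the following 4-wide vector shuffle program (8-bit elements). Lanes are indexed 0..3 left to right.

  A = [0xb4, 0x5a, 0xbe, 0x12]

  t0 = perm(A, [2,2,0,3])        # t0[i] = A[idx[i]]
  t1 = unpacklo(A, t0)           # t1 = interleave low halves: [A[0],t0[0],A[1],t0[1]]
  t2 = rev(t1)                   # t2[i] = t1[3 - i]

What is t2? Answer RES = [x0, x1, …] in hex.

RES = [ 0xbe  0x5a  0xbe  0xb4 ]

t0 = [0xbe, 0xbe, 0xb4, 0x12]
t1 = [0xb4, 0xbe, 0x5a, 0xbe]
t2 = [0xbe, 0x5a, 0xbe, 0xb4]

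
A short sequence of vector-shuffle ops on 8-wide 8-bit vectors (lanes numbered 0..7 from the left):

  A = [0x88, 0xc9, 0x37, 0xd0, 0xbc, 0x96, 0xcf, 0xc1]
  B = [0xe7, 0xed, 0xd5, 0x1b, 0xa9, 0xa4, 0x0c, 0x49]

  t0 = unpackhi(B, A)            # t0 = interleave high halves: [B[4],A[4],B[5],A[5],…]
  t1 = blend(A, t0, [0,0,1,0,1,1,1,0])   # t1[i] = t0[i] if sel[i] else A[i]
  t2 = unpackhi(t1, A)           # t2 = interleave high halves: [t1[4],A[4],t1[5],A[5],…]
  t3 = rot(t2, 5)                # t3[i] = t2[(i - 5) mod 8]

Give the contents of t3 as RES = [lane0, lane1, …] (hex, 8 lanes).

RES = [ 0x96  0x49  0xcf  0xc1  0xc1  0x0c  0xbc  0xcf ]

t0 = [0xa9, 0xbc, 0xa4, 0x96, 0x0c, 0xcf, 0x49, 0xc1]
t1 = [0x88, 0xc9, 0xa4, 0xd0, 0x0c, 0xcf, 0x49, 0xc1]
t2 = [0x0c, 0xbc, 0xcf, 0x96, 0x49, 0xcf, 0xc1, 0xc1]
t3 = [0x96, 0x49, 0xcf, 0xc1, 0xc1, 0x0c, 0xbc, 0xcf]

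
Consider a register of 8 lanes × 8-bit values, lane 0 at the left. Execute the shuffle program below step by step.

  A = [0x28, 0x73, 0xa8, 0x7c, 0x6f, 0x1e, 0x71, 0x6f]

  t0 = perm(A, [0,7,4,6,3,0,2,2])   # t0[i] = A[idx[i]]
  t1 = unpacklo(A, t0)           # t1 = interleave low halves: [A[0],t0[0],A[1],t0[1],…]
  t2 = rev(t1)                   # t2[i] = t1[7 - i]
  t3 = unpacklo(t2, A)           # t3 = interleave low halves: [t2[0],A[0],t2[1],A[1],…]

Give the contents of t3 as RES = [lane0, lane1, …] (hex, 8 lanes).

RES = [ 0x71  0x28  0x7c  0x73  0x6f  0xa8  0xa8  0x7c ]

  t0: 28 6f 6f 71 7c 28 a8 a8
  t1: 28 28 73 6f a8 6f 7c 71
  t2: 71 7c 6f a8 6f 73 28 28
  t3: 71 28 7c 73 6f a8 a8 7c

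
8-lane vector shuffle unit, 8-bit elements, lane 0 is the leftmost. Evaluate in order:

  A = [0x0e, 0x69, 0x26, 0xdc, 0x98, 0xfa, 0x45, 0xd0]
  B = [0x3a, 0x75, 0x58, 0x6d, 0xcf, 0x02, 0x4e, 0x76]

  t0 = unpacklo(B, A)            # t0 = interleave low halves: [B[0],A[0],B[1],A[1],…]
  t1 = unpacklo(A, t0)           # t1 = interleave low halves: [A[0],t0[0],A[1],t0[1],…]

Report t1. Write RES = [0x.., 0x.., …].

RES = [0x0e, 0x3a, 0x69, 0x0e, 0x26, 0x75, 0xdc, 0x69]

→ t0 |3a|0e|75|69|58|26|6d|dc|
→ t1 |0e|3a|69|0e|26|75|dc|69|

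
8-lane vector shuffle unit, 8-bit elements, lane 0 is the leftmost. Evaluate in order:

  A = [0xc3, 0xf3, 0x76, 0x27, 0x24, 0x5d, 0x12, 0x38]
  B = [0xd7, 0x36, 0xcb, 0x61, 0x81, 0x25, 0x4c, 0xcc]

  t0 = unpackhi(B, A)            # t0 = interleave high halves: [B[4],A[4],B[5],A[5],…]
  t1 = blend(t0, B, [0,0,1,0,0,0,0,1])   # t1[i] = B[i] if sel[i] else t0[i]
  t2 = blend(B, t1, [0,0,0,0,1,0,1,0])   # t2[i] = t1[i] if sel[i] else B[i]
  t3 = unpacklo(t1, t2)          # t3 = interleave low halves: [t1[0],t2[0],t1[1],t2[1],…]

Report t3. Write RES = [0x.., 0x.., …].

→ t0 |81|24|25|5d|4c|12|cc|38|
→ t1 |81|24|cb|5d|4c|12|cc|cc|
→ t2 |d7|36|cb|61|4c|25|cc|cc|
→ t3 |81|d7|24|36|cb|cb|5d|61|

RES = [ 0x81  0xd7  0x24  0x36  0xcb  0xcb  0x5d  0x61 ]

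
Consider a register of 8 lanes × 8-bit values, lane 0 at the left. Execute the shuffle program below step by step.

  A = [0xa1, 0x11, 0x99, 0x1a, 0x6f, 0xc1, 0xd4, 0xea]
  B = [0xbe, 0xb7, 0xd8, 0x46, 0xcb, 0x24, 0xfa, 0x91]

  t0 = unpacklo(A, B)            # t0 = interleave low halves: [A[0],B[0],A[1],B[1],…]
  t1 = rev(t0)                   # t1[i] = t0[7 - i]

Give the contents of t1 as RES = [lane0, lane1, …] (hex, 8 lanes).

t0 = [0xa1, 0xbe, 0x11, 0xb7, 0x99, 0xd8, 0x1a, 0x46]
t1 = [0x46, 0x1a, 0xd8, 0x99, 0xb7, 0x11, 0xbe, 0xa1]

RES = [0x46, 0x1a, 0xd8, 0x99, 0xb7, 0x11, 0xbe, 0xa1]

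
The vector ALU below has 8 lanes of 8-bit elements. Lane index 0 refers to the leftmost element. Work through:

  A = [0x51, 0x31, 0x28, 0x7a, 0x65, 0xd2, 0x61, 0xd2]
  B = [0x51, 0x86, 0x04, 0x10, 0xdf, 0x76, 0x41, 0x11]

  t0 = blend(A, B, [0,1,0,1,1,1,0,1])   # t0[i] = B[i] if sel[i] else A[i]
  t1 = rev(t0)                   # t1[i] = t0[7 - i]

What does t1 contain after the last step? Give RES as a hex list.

→ t0 |51|86|28|10|df|76|61|11|
→ t1 |11|61|76|df|10|28|86|51|

RES = [0x11, 0x61, 0x76, 0xdf, 0x10, 0x28, 0x86, 0x51]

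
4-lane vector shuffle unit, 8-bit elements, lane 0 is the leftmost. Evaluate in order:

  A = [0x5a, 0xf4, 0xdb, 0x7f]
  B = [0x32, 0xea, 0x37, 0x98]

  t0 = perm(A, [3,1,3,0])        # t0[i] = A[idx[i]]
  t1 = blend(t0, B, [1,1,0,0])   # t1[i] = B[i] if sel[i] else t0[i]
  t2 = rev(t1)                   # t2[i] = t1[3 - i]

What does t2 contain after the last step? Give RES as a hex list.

RES = [ 0x5a  0x7f  0xea  0x32 ]

  t0: 7f f4 7f 5a
  t1: 32 ea 7f 5a
  t2: 5a 7f ea 32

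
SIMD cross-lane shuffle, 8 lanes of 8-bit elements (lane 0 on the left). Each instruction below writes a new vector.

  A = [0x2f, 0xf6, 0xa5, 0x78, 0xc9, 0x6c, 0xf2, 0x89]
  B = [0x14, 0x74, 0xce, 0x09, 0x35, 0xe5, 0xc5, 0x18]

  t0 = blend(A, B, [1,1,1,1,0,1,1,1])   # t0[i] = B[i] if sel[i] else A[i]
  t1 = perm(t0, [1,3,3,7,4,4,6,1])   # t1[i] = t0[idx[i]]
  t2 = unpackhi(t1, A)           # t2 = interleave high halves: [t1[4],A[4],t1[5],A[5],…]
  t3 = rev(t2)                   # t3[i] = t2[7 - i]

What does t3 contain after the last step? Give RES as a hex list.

→ t0 |14|74|ce|09|c9|e5|c5|18|
→ t1 |74|09|09|18|c9|c9|c5|74|
→ t2 |c9|c9|c9|6c|c5|f2|74|89|
→ t3 |89|74|f2|c5|6c|c9|c9|c9|

RES = [ 0x89  0x74  0xf2  0xc5  0x6c  0xc9  0xc9  0xc9 ]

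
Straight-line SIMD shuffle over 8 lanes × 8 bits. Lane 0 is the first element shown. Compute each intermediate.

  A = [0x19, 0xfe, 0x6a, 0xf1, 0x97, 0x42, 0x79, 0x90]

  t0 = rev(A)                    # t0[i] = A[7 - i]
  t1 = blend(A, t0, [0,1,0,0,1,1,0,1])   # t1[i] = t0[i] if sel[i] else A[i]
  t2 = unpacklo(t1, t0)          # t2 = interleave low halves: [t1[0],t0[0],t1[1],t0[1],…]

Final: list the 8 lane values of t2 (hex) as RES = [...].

→ t0 |90|79|42|97|f1|6a|fe|19|
→ t1 |19|79|6a|f1|f1|6a|79|19|
→ t2 |19|90|79|79|6a|42|f1|97|

RES = [ 0x19  0x90  0x79  0x79  0x6a  0x42  0xf1  0x97 ]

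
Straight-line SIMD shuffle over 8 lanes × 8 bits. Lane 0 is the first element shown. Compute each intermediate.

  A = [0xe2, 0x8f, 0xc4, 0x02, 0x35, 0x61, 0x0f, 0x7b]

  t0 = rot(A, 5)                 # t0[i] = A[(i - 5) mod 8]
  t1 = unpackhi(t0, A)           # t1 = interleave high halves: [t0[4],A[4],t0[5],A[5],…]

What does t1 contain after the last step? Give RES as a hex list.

RES = [0x7b, 0x35, 0xe2, 0x61, 0x8f, 0x0f, 0xc4, 0x7b]

→ t0 |02|35|61|0f|7b|e2|8f|c4|
→ t1 |7b|35|e2|61|8f|0f|c4|7b|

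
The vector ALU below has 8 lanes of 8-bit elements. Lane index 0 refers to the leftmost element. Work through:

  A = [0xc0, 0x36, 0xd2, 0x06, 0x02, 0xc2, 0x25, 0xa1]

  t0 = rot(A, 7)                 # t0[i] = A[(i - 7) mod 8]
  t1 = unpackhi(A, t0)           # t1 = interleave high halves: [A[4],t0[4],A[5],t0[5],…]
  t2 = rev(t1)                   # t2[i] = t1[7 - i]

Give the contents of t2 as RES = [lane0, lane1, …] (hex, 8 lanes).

→ t0 |36|d2|06|02|c2|25|a1|c0|
→ t1 |02|c2|c2|25|25|a1|a1|c0|
→ t2 |c0|a1|a1|25|25|c2|c2|02|

RES = [ 0xc0  0xa1  0xa1  0x25  0x25  0xc2  0xc2  0x02 ]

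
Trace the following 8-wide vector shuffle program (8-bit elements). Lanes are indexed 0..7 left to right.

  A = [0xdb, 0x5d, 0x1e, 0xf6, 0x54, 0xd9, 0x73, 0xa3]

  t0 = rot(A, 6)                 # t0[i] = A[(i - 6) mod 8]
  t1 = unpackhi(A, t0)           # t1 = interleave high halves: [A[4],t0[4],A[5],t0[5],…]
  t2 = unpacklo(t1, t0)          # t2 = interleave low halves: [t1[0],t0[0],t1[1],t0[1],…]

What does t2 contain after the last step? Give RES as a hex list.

t0 = [0x1e, 0xf6, 0x54, 0xd9, 0x73, 0xa3, 0xdb, 0x5d]
t1 = [0x54, 0x73, 0xd9, 0xa3, 0x73, 0xdb, 0xa3, 0x5d]
t2 = [0x54, 0x1e, 0x73, 0xf6, 0xd9, 0x54, 0xa3, 0xd9]

RES = [ 0x54  0x1e  0x73  0xf6  0xd9  0x54  0xa3  0xd9 ]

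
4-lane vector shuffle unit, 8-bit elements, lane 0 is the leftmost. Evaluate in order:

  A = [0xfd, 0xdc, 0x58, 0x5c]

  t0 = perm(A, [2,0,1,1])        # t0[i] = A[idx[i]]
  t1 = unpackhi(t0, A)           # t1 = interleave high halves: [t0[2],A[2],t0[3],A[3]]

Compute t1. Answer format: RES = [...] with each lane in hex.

  t0: 58 fd dc dc
  t1: dc 58 dc 5c

RES = [0xdc, 0x58, 0xdc, 0x5c]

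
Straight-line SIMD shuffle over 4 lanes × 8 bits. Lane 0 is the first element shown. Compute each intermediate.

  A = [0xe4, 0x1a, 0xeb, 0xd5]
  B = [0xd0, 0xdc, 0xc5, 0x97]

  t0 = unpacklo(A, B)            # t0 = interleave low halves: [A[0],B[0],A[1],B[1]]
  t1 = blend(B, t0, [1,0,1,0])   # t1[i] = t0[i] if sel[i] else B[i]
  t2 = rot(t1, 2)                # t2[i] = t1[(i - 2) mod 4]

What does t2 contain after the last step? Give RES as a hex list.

RES = [0x1a, 0x97, 0xe4, 0xdc]

t0 = [0xe4, 0xd0, 0x1a, 0xdc]
t1 = [0xe4, 0xdc, 0x1a, 0x97]
t2 = [0x1a, 0x97, 0xe4, 0xdc]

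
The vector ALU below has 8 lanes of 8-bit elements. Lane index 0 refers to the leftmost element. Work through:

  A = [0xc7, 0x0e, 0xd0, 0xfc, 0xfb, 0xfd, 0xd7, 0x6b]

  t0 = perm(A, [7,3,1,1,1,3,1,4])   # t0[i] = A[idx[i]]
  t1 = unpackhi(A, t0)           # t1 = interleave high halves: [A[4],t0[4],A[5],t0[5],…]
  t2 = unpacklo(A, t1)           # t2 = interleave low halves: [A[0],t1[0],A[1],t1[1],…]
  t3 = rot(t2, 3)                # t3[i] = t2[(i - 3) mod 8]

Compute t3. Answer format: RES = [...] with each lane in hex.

→ t0 |6b|fc|0e|0e|0e|fc|0e|fb|
→ t1 |fb|0e|fd|fc|d7|0e|6b|fb|
→ t2 |c7|fb|0e|0e|d0|fd|fc|fc|
→ t3 |fd|fc|fc|c7|fb|0e|0e|d0|

RES = [0xfd, 0xfc, 0xfc, 0xc7, 0xfb, 0x0e, 0x0e, 0xd0]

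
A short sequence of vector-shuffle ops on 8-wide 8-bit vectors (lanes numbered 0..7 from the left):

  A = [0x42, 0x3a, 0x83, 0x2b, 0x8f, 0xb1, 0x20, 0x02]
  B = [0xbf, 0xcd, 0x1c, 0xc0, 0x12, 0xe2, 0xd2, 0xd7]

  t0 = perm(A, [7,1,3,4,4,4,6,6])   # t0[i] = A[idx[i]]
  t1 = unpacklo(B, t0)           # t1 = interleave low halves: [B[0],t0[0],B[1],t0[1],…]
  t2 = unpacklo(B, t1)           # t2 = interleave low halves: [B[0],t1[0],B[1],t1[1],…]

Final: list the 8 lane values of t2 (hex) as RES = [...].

  t0: 02 3a 2b 8f 8f 8f 20 20
  t1: bf 02 cd 3a 1c 2b c0 8f
  t2: bf bf cd 02 1c cd c0 3a

RES = [ 0xbf  0xbf  0xcd  0x02  0x1c  0xcd  0xc0  0x3a ]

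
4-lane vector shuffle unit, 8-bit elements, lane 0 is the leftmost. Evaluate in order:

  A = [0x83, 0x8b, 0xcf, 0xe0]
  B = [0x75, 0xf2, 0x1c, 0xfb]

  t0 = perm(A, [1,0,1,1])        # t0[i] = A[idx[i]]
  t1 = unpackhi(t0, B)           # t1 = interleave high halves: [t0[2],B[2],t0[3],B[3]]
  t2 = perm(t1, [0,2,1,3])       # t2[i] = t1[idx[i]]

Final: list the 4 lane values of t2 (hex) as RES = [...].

t0 = [0x8b, 0x83, 0x8b, 0x8b]
t1 = [0x8b, 0x1c, 0x8b, 0xfb]
t2 = [0x8b, 0x8b, 0x1c, 0xfb]

RES = [0x8b, 0x8b, 0x1c, 0xfb]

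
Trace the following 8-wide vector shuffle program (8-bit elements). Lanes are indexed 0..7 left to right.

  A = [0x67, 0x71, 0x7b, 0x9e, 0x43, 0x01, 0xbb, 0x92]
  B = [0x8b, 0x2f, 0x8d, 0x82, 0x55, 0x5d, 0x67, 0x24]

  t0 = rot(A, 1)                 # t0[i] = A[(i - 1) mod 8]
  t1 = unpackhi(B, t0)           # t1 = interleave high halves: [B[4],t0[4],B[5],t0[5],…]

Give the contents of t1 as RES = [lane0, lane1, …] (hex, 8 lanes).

RES = [ 0x55  0x9e  0x5d  0x43  0x67  0x01  0x24  0xbb ]

→ t0 |92|67|71|7b|9e|43|01|bb|
→ t1 |55|9e|5d|43|67|01|24|bb|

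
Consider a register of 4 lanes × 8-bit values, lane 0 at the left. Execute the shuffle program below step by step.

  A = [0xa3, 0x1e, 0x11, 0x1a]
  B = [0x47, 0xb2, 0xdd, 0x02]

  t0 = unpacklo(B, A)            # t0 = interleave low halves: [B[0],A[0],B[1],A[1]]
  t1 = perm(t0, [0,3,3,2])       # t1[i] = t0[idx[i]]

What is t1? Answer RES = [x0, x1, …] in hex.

RES = [ 0x47  0x1e  0x1e  0xb2 ]

→ t0 |47|a3|b2|1e|
→ t1 |47|1e|1e|b2|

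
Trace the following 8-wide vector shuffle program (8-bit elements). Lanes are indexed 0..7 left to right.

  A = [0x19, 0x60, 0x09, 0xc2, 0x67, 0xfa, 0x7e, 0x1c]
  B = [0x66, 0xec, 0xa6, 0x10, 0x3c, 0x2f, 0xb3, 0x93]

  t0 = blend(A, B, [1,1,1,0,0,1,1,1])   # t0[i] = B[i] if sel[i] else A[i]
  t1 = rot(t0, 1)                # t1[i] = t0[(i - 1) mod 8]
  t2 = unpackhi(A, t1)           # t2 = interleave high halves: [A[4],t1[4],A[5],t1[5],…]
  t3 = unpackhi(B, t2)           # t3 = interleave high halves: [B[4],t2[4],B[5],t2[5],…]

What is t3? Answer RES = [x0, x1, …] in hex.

RES = [0x3c, 0x7e, 0x2f, 0x2f, 0xb3, 0x1c, 0x93, 0xb3]

→ t0 |66|ec|a6|c2|67|2f|b3|93|
→ t1 |93|66|ec|a6|c2|67|2f|b3|
→ t2 |67|c2|fa|67|7e|2f|1c|b3|
→ t3 |3c|7e|2f|2f|b3|1c|93|b3|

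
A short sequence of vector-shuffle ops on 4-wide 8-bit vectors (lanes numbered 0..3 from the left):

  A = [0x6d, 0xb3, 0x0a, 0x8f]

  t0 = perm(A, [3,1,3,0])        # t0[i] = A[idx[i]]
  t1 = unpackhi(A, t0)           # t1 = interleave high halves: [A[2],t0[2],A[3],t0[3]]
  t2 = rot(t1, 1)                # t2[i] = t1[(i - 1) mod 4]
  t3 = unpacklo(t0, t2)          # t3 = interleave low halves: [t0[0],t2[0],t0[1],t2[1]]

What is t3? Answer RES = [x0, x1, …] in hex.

  t0: 8f b3 8f 6d
  t1: 0a 8f 8f 6d
  t2: 6d 0a 8f 8f
  t3: 8f 6d b3 0a

RES = [0x8f, 0x6d, 0xb3, 0x0a]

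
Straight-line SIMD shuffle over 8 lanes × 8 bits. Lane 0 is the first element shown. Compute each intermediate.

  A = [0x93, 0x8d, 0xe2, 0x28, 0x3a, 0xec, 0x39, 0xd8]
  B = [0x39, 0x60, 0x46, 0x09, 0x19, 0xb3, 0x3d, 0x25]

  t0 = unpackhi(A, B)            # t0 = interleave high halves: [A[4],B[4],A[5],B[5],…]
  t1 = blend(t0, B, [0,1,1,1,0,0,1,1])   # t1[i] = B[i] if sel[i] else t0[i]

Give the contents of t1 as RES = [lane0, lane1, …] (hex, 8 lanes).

RES = [0x3a, 0x60, 0x46, 0x09, 0x39, 0x3d, 0x3d, 0x25]

  t0: 3a 19 ec b3 39 3d d8 25
  t1: 3a 60 46 09 39 3d 3d 25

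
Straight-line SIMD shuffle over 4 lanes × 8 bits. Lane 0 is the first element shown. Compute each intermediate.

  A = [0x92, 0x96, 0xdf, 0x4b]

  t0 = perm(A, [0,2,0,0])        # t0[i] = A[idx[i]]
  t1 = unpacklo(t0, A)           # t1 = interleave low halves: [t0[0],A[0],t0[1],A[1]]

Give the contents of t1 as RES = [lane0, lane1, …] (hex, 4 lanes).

t0 = [0x92, 0xdf, 0x92, 0x92]
t1 = [0x92, 0x92, 0xdf, 0x96]

RES = [ 0x92  0x92  0xdf  0x96 ]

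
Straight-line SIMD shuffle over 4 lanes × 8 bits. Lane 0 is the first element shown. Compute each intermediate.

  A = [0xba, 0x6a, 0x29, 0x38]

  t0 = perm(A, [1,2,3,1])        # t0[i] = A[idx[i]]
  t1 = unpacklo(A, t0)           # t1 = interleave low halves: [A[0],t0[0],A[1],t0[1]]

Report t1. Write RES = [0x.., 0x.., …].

t0 = [0x6a, 0x29, 0x38, 0x6a]
t1 = [0xba, 0x6a, 0x6a, 0x29]

RES = [0xba, 0x6a, 0x6a, 0x29]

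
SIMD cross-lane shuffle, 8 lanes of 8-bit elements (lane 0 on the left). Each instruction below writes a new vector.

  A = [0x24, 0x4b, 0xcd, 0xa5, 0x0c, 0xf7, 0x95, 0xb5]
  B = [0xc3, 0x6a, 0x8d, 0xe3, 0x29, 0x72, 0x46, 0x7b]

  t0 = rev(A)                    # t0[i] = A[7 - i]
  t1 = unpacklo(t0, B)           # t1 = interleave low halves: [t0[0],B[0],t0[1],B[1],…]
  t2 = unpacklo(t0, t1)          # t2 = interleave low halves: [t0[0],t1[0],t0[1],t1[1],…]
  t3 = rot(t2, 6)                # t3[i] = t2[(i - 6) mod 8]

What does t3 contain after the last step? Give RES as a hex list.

RES = [ 0x95  0xc3  0xf7  0x95  0x0c  0x6a  0xb5  0xb5 ]

t0 = [0xb5, 0x95, 0xf7, 0x0c, 0xa5, 0xcd, 0x4b, 0x24]
t1 = [0xb5, 0xc3, 0x95, 0x6a, 0xf7, 0x8d, 0x0c, 0xe3]
t2 = [0xb5, 0xb5, 0x95, 0xc3, 0xf7, 0x95, 0x0c, 0x6a]
t3 = [0x95, 0xc3, 0xf7, 0x95, 0x0c, 0x6a, 0xb5, 0xb5]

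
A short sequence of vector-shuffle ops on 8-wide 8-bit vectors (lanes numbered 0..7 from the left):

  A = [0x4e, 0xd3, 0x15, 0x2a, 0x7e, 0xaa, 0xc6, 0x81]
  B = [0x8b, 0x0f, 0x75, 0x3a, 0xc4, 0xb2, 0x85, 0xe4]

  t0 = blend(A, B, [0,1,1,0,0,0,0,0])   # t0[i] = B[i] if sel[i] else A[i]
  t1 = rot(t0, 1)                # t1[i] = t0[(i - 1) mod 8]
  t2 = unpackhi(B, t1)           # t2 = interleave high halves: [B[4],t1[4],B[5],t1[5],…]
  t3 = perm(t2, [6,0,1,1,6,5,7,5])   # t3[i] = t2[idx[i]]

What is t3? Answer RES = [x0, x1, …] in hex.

RES = [ 0xe4  0xc4  0x2a  0x2a  0xe4  0xaa  0xc6  0xaa ]

t0 = [0x4e, 0x0f, 0x75, 0x2a, 0x7e, 0xaa, 0xc6, 0x81]
t1 = [0x81, 0x4e, 0x0f, 0x75, 0x2a, 0x7e, 0xaa, 0xc6]
t2 = [0xc4, 0x2a, 0xb2, 0x7e, 0x85, 0xaa, 0xe4, 0xc6]
t3 = [0xe4, 0xc4, 0x2a, 0x2a, 0xe4, 0xaa, 0xc6, 0xaa]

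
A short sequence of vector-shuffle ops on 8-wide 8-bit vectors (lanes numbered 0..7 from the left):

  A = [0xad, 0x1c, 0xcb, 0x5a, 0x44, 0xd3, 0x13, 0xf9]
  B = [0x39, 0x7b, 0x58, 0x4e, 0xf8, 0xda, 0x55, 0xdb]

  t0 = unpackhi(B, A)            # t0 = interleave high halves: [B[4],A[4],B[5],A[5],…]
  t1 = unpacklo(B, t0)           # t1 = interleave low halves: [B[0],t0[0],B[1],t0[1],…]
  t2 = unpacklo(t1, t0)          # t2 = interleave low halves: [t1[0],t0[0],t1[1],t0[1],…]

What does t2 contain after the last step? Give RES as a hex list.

t0 = [0xf8, 0x44, 0xda, 0xd3, 0x55, 0x13, 0xdb, 0xf9]
t1 = [0x39, 0xf8, 0x7b, 0x44, 0x58, 0xda, 0x4e, 0xd3]
t2 = [0x39, 0xf8, 0xf8, 0x44, 0x7b, 0xda, 0x44, 0xd3]

RES = [ 0x39  0xf8  0xf8  0x44  0x7b  0xda  0x44  0xd3 ]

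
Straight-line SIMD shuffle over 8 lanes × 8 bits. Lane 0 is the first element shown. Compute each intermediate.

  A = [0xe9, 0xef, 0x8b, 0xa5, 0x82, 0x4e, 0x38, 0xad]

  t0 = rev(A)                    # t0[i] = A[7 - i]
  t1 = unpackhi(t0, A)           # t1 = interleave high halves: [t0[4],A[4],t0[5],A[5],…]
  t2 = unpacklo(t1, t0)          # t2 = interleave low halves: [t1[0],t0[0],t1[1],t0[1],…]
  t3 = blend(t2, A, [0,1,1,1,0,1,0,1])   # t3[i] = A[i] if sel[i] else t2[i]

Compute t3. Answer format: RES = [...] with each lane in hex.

t0 = [0xad, 0x38, 0x4e, 0x82, 0xa5, 0x8b, 0xef, 0xe9]
t1 = [0xa5, 0x82, 0x8b, 0x4e, 0xef, 0x38, 0xe9, 0xad]
t2 = [0xa5, 0xad, 0x82, 0x38, 0x8b, 0x4e, 0x4e, 0x82]
t3 = [0xa5, 0xef, 0x8b, 0xa5, 0x8b, 0x4e, 0x4e, 0xad]

RES = [0xa5, 0xef, 0x8b, 0xa5, 0x8b, 0x4e, 0x4e, 0xad]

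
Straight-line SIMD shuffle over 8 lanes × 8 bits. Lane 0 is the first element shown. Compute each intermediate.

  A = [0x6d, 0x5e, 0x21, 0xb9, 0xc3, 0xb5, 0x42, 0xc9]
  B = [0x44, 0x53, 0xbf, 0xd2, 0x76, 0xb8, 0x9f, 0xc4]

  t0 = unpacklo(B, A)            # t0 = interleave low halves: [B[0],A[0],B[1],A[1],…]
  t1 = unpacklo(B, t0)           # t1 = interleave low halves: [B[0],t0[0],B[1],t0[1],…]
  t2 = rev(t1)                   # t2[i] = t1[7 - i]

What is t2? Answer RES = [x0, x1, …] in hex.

RES = [ 0x5e  0xd2  0x53  0xbf  0x6d  0x53  0x44  0x44 ]

t0 = [0x44, 0x6d, 0x53, 0x5e, 0xbf, 0x21, 0xd2, 0xb9]
t1 = [0x44, 0x44, 0x53, 0x6d, 0xbf, 0x53, 0xd2, 0x5e]
t2 = [0x5e, 0xd2, 0x53, 0xbf, 0x6d, 0x53, 0x44, 0x44]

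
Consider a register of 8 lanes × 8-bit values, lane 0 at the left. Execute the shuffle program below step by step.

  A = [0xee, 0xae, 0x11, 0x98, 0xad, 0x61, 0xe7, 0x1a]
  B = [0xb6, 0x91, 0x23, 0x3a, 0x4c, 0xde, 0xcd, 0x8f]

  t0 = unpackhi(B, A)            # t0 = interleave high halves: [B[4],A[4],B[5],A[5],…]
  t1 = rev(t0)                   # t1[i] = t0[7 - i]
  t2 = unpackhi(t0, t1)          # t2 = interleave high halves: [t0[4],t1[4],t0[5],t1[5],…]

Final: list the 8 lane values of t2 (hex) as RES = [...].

→ t0 |4c|ad|de|61|cd|e7|8f|1a|
→ t1 |1a|8f|e7|cd|61|de|ad|4c|
→ t2 |cd|61|e7|de|8f|ad|1a|4c|

RES = [0xcd, 0x61, 0xe7, 0xde, 0x8f, 0xad, 0x1a, 0x4c]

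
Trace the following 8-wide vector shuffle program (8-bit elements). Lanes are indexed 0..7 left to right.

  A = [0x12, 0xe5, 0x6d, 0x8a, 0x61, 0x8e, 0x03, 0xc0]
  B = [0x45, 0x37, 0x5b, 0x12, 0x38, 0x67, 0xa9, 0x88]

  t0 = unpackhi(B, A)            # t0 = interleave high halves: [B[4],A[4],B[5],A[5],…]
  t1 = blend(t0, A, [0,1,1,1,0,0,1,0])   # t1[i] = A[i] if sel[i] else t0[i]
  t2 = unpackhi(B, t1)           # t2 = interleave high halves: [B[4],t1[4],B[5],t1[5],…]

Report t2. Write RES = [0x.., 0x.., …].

  t0: 38 61 67 8e a9 03 88 c0
  t1: 38 e5 6d 8a a9 03 03 c0
  t2: 38 a9 67 03 a9 03 88 c0

RES = [0x38, 0xa9, 0x67, 0x03, 0xa9, 0x03, 0x88, 0xc0]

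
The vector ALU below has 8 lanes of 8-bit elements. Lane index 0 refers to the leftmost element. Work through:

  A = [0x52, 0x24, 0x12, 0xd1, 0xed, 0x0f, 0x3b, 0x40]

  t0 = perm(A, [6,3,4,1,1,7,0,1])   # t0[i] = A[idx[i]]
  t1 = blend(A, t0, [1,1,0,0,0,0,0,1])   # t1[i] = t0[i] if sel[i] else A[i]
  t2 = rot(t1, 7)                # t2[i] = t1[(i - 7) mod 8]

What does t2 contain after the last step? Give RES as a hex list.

RES = [0xd1, 0x12, 0xd1, 0xed, 0x0f, 0x3b, 0x24, 0x3b]

→ t0 |3b|d1|ed|24|24|40|52|24|
→ t1 |3b|d1|12|d1|ed|0f|3b|24|
→ t2 |d1|12|d1|ed|0f|3b|24|3b|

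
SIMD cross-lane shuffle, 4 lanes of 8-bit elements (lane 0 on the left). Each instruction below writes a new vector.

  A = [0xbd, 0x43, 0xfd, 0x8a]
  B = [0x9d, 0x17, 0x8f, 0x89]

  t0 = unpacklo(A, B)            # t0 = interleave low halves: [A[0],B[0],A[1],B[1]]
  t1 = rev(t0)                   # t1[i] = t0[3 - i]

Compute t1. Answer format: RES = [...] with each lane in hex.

t0 = [0xbd, 0x9d, 0x43, 0x17]
t1 = [0x17, 0x43, 0x9d, 0xbd]

RES = [ 0x17  0x43  0x9d  0xbd ]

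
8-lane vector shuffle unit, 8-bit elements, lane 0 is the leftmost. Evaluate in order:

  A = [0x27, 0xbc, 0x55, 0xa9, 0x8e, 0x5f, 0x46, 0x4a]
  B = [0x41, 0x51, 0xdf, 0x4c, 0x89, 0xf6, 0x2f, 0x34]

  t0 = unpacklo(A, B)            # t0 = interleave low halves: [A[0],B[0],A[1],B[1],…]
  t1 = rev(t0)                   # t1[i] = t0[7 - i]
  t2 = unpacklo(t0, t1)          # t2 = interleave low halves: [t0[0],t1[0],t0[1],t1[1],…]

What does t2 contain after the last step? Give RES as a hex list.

t0 = [0x27, 0x41, 0xbc, 0x51, 0x55, 0xdf, 0xa9, 0x4c]
t1 = [0x4c, 0xa9, 0xdf, 0x55, 0x51, 0xbc, 0x41, 0x27]
t2 = [0x27, 0x4c, 0x41, 0xa9, 0xbc, 0xdf, 0x51, 0x55]

RES = [ 0x27  0x4c  0x41  0xa9  0xbc  0xdf  0x51  0x55 ]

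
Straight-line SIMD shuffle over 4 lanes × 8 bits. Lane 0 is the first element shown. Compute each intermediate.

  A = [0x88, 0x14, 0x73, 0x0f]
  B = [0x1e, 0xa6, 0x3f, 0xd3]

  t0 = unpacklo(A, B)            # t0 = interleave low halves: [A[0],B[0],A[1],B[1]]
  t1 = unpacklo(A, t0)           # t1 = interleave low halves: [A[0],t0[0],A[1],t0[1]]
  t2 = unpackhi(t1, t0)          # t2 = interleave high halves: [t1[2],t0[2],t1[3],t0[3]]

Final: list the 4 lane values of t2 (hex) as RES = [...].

→ t0 |88|1e|14|a6|
→ t1 |88|88|14|1e|
→ t2 |14|14|1e|a6|

RES = [ 0x14  0x14  0x1e  0xa6 ]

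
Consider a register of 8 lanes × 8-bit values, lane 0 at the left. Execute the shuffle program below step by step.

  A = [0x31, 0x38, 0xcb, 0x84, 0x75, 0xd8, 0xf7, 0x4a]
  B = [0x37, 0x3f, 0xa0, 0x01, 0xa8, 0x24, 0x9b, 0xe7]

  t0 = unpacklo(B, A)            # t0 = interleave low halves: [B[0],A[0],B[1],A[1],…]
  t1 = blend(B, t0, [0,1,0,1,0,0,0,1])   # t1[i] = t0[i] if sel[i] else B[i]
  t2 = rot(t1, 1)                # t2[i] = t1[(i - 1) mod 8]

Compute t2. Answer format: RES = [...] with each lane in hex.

RES = [0x84, 0x37, 0x31, 0xa0, 0x38, 0xa8, 0x24, 0x9b]

→ t0 |37|31|3f|38|a0|cb|01|84|
→ t1 |37|31|a0|38|a8|24|9b|84|
→ t2 |84|37|31|a0|38|a8|24|9b|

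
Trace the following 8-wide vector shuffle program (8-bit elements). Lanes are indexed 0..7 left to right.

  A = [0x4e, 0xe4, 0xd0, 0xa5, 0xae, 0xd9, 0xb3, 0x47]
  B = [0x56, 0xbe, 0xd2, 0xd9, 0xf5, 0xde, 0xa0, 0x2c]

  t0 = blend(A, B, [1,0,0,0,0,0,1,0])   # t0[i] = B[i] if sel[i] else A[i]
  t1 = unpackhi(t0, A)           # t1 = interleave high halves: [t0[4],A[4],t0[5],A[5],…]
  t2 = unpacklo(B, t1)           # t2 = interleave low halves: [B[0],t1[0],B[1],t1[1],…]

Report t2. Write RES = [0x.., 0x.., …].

RES = [0x56, 0xae, 0xbe, 0xae, 0xd2, 0xd9, 0xd9, 0xd9]

→ t0 |56|e4|d0|a5|ae|d9|a0|47|
→ t1 |ae|ae|d9|d9|a0|b3|47|47|
→ t2 |56|ae|be|ae|d2|d9|d9|d9|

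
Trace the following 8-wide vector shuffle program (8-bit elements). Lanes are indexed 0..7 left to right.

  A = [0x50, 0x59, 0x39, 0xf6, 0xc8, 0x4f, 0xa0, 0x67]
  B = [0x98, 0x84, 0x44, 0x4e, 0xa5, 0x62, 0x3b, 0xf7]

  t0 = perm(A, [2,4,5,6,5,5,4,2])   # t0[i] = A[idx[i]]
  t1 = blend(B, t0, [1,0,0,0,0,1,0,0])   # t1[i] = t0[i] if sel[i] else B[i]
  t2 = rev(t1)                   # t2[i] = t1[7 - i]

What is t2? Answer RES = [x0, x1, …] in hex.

  t0: 39 c8 4f a0 4f 4f c8 39
  t1: 39 84 44 4e a5 4f 3b f7
  t2: f7 3b 4f a5 4e 44 84 39

RES = [ 0xf7  0x3b  0x4f  0xa5  0x4e  0x44  0x84  0x39 ]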